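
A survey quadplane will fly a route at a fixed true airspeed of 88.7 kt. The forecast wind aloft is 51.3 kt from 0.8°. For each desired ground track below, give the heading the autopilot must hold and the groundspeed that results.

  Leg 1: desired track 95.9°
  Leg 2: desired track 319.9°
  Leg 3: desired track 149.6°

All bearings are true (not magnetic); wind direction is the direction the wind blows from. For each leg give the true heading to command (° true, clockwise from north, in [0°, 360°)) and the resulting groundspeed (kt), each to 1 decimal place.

Leg 1: heading=60.7°, groundspeed=77.1 kt
Leg 2: heading=342.2°, groundspeed=43.3 kt
Leg 3: heading=132.2°, groundspeed=128.5 kt

Leg 1: desired track 95.9°; wind correction -35.2° → command heading 60.7°, groundspeed 77.1 kt
Leg 2: desired track 319.9°; wind correction +22.3° → command heading 342.2°, groundspeed 43.3 kt
Leg 3: desired track 149.6°; wind correction -17.4° → command heading 132.2°, groundspeed 128.5 kt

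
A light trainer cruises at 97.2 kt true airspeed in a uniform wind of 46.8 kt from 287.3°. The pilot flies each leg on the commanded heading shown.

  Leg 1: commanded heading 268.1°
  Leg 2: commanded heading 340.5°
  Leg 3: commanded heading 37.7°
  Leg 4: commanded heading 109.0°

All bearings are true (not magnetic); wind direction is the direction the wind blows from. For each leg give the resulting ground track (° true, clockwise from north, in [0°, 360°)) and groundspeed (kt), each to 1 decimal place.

Leg 1: track=251.9°, groundspeed=55.2 kt
Leg 2: track=8.9°, groundspeed=78.7 kt
Leg 3: track=58.8°, groundspeed=121.7 kt
Leg 4: track=108.4°, groundspeed=144.0 kt

Leg 1: heading 268.1°; drift -16.2° → track 251.9°, groundspeed 55.2 kt
Leg 2: heading 340.5°; drift +28.4° → track 8.9°, groundspeed 78.7 kt
Leg 3: heading 37.7°; drift +21.1° → track 58.8°, groundspeed 121.7 kt
Leg 4: heading 109.0°; drift -0.6° → track 108.4°, groundspeed 144.0 kt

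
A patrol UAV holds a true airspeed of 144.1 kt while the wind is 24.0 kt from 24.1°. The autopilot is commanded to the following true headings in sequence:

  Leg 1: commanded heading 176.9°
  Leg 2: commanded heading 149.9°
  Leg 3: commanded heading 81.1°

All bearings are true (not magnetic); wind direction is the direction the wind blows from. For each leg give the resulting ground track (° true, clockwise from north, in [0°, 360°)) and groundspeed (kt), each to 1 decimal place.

Leg 1: heading 176.9°; drift +3.8° → track 180.7°, groundspeed 165.8 kt
Leg 2: heading 149.9°; drift +7.0° → track 156.9°, groundspeed 159.3 kt
Leg 3: heading 81.1°; drift +8.7° → track 89.8°, groundspeed 132.6 kt

Leg 1: track=180.7°, groundspeed=165.8 kt
Leg 2: track=156.9°, groundspeed=159.3 kt
Leg 3: track=89.8°, groundspeed=132.6 kt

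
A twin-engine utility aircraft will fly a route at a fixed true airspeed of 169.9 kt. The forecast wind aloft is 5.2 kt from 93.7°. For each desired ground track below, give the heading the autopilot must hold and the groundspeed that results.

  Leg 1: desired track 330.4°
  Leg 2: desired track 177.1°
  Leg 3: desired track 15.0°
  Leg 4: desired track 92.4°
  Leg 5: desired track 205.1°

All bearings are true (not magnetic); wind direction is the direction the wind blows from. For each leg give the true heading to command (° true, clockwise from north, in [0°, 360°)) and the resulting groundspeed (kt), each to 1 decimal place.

Leg 1: desired track 330.4°; wind correction +1.5° → command heading 331.9°, groundspeed 172.7 kt
Leg 2: desired track 177.1°; wind correction -1.7° → command heading 175.4°, groundspeed 169.2 kt
Leg 3: desired track 15.0°; wind correction +1.7° → command heading 16.7°, groundspeed 168.8 kt
Leg 4: desired track 92.4°; wind correction +0.0° → command heading 92.4°, groundspeed 164.7 kt
Leg 5: desired track 205.1°; wind correction -1.6° → command heading 203.5°, groundspeed 171.7 kt

Leg 1: heading=331.9°, groundspeed=172.7 kt
Leg 2: heading=175.4°, groundspeed=169.2 kt
Leg 3: heading=16.7°, groundspeed=168.8 kt
Leg 4: heading=92.4°, groundspeed=164.7 kt
Leg 5: heading=203.5°, groundspeed=171.7 kt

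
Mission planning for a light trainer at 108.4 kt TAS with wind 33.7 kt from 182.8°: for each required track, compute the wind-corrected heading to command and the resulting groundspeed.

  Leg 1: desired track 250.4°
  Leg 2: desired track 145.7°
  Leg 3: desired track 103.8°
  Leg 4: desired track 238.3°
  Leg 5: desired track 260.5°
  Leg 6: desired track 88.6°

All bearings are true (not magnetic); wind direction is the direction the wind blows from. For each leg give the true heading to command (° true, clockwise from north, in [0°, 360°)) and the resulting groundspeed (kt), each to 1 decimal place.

Leg 1: heading=233.7°, groundspeed=91.0 kt
Leg 2: heading=156.5°, groundspeed=79.6 kt
Leg 3: heading=121.6°, groundspeed=96.8 kt
Leg 4: heading=223.5°, groundspeed=85.7 kt
Leg 5: heading=242.8°, groundspeed=96.1 kt
Leg 6: heading=106.7°, groundspeed=105.5 kt

Leg 1: desired track 250.4°; wind correction -16.7° → command heading 233.7°, groundspeed 91.0 kt
Leg 2: desired track 145.7°; wind correction +10.8° → command heading 156.5°, groundspeed 79.6 kt
Leg 3: desired track 103.8°; wind correction +17.8° → command heading 121.6°, groundspeed 96.8 kt
Leg 4: desired track 238.3°; wind correction -14.8° → command heading 223.5°, groundspeed 85.7 kt
Leg 5: desired track 260.5°; wind correction -17.7° → command heading 242.8°, groundspeed 96.1 kt
Leg 6: desired track 88.6°; wind correction +18.1° → command heading 106.7°, groundspeed 105.5 kt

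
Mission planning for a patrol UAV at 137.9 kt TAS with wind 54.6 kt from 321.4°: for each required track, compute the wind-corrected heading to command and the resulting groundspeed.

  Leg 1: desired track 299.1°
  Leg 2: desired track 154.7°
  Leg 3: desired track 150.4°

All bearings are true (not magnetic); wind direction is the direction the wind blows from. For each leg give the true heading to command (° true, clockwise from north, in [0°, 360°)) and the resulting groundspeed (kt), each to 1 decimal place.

Leg 1: desired track 299.1°; wind correction +8.6° → command heading 307.7°, groundspeed 85.8 kt
Leg 2: desired track 154.7°; wind correction +5.2° → command heading 159.9°, groundspeed 190.5 kt
Leg 3: desired track 150.4°; wind correction +3.6° → command heading 154.0°, groundspeed 191.6 kt

Leg 1: heading=307.7°, groundspeed=85.8 kt
Leg 2: heading=159.9°, groundspeed=190.5 kt
Leg 3: heading=154.0°, groundspeed=191.6 kt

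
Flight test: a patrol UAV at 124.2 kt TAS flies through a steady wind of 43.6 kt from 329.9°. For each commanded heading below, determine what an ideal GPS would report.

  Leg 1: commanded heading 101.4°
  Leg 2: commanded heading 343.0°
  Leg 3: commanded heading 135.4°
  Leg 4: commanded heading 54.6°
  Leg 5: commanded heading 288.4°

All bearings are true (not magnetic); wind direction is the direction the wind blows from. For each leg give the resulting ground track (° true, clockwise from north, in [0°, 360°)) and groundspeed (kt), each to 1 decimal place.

Leg 1: track=113.4°, groundspeed=156.5 kt
Leg 2: track=349.9°, groundspeed=82.3 kt
Leg 3: track=139.2°, groundspeed=166.8 kt
Leg 4: track=74.5°, groundspeed=127.8 kt
Leg 5: track=270.9°, groundspeed=96.0 kt

Leg 1: heading 101.4°; drift +12.0° → track 113.4°, groundspeed 156.5 kt
Leg 2: heading 343.0°; drift +6.9° → track 349.9°, groundspeed 82.3 kt
Leg 3: heading 135.4°; drift +3.8° → track 139.2°, groundspeed 166.8 kt
Leg 4: heading 54.6°; drift +19.9° → track 74.5°, groundspeed 127.8 kt
Leg 5: heading 288.4°; drift -17.5° → track 270.9°, groundspeed 96.0 kt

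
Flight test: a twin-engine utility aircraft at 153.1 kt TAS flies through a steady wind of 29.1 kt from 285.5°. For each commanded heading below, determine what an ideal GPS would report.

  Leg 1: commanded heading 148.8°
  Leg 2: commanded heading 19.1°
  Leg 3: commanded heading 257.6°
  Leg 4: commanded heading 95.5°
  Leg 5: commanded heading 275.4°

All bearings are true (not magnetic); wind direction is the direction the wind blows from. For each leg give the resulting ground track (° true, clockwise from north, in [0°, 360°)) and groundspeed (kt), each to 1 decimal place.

Leg 1: track=142.3°, groundspeed=175.4 kt
Leg 2: track=29.7°, groundspeed=157.6 kt
Leg 3: track=251.5°, groundspeed=128.1 kt
Leg 4: track=97.1°, groundspeed=181.8 kt
Leg 5: track=273.1°, groundspeed=124.6 kt

Leg 1: heading 148.8°; drift -6.5° → track 142.3°, groundspeed 175.4 kt
Leg 2: heading 19.1°; drift +10.6° → track 29.7°, groundspeed 157.6 kt
Leg 3: heading 257.6°; drift -6.1° → track 251.5°, groundspeed 128.1 kt
Leg 4: heading 95.5°; drift +1.6° → track 97.1°, groundspeed 181.8 kt
Leg 5: heading 275.4°; drift -2.3° → track 273.1°, groundspeed 124.6 kt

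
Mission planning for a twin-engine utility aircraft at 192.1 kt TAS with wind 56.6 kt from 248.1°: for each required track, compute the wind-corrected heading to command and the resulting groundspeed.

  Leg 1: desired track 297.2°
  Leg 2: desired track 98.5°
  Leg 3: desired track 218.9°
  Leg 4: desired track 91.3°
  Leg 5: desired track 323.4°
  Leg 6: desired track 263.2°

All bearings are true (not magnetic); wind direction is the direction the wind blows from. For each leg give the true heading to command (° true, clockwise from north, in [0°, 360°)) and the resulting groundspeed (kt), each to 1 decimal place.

Leg 1: desired track 297.2°; wind correction -12.9° → command heading 284.3°, groundspeed 150.2 kt
Leg 2: desired track 98.5°; wind correction +8.6° → command heading 107.1°, groundspeed 238.8 kt
Leg 3: desired track 218.9°; wind correction +8.3° → command heading 227.2°, groundspeed 140.7 kt
Leg 4: desired track 91.3°; wind correction +6.7° → command heading 98.0°, groundspeed 242.8 kt
Leg 5: desired track 323.4°; wind correction -16.6° → command heading 306.8°, groundspeed 169.8 kt
Leg 6: desired track 263.2°; wind correction -4.4° → command heading 258.8°, groundspeed 136.9 kt

Leg 1: heading=284.3°, groundspeed=150.2 kt
Leg 2: heading=107.1°, groundspeed=238.8 kt
Leg 3: heading=227.2°, groundspeed=140.7 kt
Leg 4: heading=98.0°, groundspeed=242.8 kt
Leg 5: heading=306.8°, groundspeed=169.8 kt
Leg 6: heading=258.8°, groundspeed=136.9 kt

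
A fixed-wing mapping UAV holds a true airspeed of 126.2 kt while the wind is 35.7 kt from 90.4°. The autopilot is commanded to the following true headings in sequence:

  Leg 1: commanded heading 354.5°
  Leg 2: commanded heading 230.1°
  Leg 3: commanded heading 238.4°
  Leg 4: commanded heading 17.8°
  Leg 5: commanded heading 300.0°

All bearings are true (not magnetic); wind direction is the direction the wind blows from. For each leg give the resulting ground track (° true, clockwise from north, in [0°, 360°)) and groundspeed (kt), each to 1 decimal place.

Leg 1: track=339.2°, groundspeed=134.6 kt
Leg 2: track=238.7°, groundspeed=155.2 kt
Leg 3: track=245.3°, groundspeed=157.6 kt
Leg 4: track=1.4°, groundspeed=120.4 kt
Leg 5: track=293.6°, groundspeed=158.2 kt

Leg 1: heading 354.5°; drift -15.3° → track 339.2°, groundspeed 134.6 kt
Leg 2: heading 230.1°; drift +8.6° → track 238.7°, groundspeed 155.2 kt
Leg 3: heading 238.4°; drift +6.9° → track 245.3°, groundspeed 157.6 kt
Leg 4: heading 17.8°; drift -16.4° → track 1.4°, groundspeed 120.4 kt
Leg 5: heading 300.0°; drift -6.4° → track 293.6°, groundspeed 158.2 kt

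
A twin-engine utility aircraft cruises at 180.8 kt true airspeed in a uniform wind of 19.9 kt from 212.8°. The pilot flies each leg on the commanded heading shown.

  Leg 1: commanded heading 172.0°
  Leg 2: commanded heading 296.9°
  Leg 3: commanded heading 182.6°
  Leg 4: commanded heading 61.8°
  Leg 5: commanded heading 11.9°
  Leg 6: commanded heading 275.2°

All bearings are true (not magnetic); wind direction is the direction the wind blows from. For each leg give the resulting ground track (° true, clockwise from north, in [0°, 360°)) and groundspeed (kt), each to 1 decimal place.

Leg 1: track=167.5°, groundspeed=166.2 kt
Leg 2: track=303.2°, groundspeed=179.8 kt
Leg 3: track=179.1°, groundspeed=163.9 kt
Leg 4: track=59.0°, groundspeed=198.4 kt
Leg 5: track=13.9°, groundspeed=199.5 kt
Leg 6: track=281.1°, groundspeed=172.5 kt

Leg 1: heading 172.0°; drift -4.5° → track 167.5°, groundspeed 166.2 kt
Leg 2: heading 296.9°; drift +6.3° → track 303.2°, groundspeed 179.8 kt
Leg 3: heading 182.6°; drift -3.5° → track 179.1°, groundspeed 163.9 kt
Leg 4: heading 61.8°; drift -2.8° → track 59.0°, groundspeed 198.4 kt
Leg 5: heading 11.9°; drift +2.0° → track 13.9°, groundspeed 199.5 kt
Leg 6: heading 275.2°; drift +5.9° → track 281.1°, groundspeed 172.5 kt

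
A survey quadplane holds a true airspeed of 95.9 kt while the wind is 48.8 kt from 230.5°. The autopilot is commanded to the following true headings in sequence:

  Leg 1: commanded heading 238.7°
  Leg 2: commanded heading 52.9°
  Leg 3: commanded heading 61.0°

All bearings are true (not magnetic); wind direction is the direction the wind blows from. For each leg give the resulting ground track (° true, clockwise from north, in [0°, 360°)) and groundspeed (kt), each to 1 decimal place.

Leg 1: track=247.0°, groundspeed=48.1 kt
Leg 2: track=52.1°, groundspeed=144.7 kt
Leg 3: track=57.5°, groundspeed=144.2 kt

Leg 1: heading 238.7°; drift +8.3° → track 247.0°, groundspeed 48.1 kt
Leg 2: heading 52.9°; drift -0.8° → track 52.1°, groundspeed 144.7 kt
Leg 3: heading 61.0°; drift -3.5° → track 57.5°, groundspeed 144.2 kt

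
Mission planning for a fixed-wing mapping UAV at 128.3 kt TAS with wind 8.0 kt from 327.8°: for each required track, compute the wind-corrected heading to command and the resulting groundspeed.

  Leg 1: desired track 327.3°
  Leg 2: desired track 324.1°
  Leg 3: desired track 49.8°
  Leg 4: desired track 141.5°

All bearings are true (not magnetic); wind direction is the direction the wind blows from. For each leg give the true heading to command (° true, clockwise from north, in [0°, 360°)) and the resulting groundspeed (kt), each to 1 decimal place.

Leg 1: desired track 327.3°; wind correction +0.0° → command heading 327.3°, groundspeed 120.3 kt
Leg 2: desired track 324.1°; wind correction +0.2° → command heading 324.3°, groundspeed 120.3 kt
Leg 3: desired track 49.8°; wind correction -3.5° → command heading 46.3°, groundspeed 126.9 kt
Leg 4: desired track 141.5°; wind correction -0.4° → command heading 141.1°, groundspeed 136.2 kt

Leg 1: heading=327.3°, groundspeed=120.3 kt
Leg 2: heading=324.3°, groundspeed=120.3 kt
Leg 3: heading=46.3°, groundspeed=126.9 kt
Leg 4: heading=141.1°, groundspeed=136.2 kt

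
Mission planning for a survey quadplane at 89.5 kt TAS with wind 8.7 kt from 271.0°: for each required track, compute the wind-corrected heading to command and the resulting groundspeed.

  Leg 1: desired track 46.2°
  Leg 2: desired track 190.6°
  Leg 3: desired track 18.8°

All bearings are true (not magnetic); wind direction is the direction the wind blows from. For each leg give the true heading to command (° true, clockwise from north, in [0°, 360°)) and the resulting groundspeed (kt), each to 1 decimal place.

Leg 1: heading=42.3°, groundspeed=95.5 kt
Leg 2: heading=196.1°, groundspeed=87.6 kt
Leg 3: heading=13.5°, groundspeed=91.8 kt

Leg 1: desired track 46.2°; wind correction -3.9° → command heading 42.3°, groundspeed 95.5 kt
Leg 2: desired track 190.6°; wind correction +5.5° → command heading 196.1°, groundspeed 87.6 kt
Leg 3: desired track 18.8°; wind correction -5.3° → command heading 13.5°, groundspeed 91.8 kt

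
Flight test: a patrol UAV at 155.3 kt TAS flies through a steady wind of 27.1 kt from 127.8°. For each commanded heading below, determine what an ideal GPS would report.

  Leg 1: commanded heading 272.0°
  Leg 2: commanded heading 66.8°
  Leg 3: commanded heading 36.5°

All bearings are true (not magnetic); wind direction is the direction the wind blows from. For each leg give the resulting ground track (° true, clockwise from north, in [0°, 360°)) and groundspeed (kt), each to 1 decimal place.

Leg 1: heading 272.0°; drift +5.1° → track 277.1°, groundspeed 178.0 kt
Leg 2: heading 66.8°; drift -9.5° → track 57.3°, groundspeed 144.1 kt
Leg 3: heading 36.5°; drift -9.9° → track 26.6°, groundspeed 158.3 kt

Leg 1: track=277.1°, groundspeed=178.0 kt
Leg 2: track=57.3°, groundspeed=144.1 kt
Leg 3: track=26.6°, groundspeed=158.3 kt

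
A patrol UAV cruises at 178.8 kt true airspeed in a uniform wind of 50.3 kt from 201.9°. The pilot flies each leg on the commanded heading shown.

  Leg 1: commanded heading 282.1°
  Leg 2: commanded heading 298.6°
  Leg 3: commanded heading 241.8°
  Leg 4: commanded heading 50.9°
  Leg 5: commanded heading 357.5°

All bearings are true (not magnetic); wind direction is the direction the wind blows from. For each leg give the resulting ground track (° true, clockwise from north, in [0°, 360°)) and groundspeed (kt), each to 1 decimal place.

Leg 1: heading 282.1°; drift +16.2° → track 298.3°, groundspeed 177.3 kt
Leg 2: heading 298.6°; drift +15.1° → track 313.7°, groundspeed 191.3 kt
Leg 3: heading 241.8°; drift +13.0° → track 254.8°, groundspeed 143.9 kt
Leg 4: heading 50.9°; drift -6.2° → track 44.7°, groundspeed 224.1 kt
Leg 5: heading 357.5°; drift +5.3° → track 2.8°, groundspeed 225.6 kt

Leg 1: track=298.3°, groundspeed=177.3 kt
Leg 2: track=313.7°, groundspeed=191.3 kt
Leg 3: track=254.8°, groundspeed=143.9 kt
Leg 4: track=44.7°, groundspeed=224.1 kt
Leg 5: track=2.8°, groundspeed=225.6 kt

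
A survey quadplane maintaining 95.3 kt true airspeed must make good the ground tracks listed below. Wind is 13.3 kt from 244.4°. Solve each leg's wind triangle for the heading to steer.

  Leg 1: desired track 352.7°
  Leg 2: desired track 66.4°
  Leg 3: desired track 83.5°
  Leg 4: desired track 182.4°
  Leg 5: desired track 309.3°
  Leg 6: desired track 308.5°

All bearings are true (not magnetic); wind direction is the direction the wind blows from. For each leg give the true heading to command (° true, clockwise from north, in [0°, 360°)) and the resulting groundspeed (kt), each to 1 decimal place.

Leg 1: desired track 352.7°; wind correction -7.6° → command heading 345.1°, groundspeed 98.6 kt
Leg 2: desired track 66.4°; wind correction +0.3° → command heading 66.7°, groundspeed 108.6 kt
Leg 3: desired track 83.5°; wind correction +2.6° → command heading 86.1°, groundspeed 107.8 kt
Leg 4: desired track 182.4°; wind correction +7.1° → command heading 189.5°, groundspeed 88.3 kt
Leg 5: desired track 309.3°; wind correction -7.3° → command heading 302.0°, groundspeed 88.9 kt
Leg 6: desired track 308.5°; wind correction -7.2° → command heading 301.3°, groundspeed 88.7 kt

Leg 1: heading=345.1°, groundspeed=98.6 kt
Leg 2: heading=66.7°, groundspeed=108.6 kt
Leg 3: heading=86.1°, groundspeed=107.8 kt
Leg 4: heading=189.5°, groundspeed=88.3 kt
Leg 5: heading=302.0°, groundspeed=88.9 kt
Leg 6: heading=301.3°, groundspeed=88.7 kt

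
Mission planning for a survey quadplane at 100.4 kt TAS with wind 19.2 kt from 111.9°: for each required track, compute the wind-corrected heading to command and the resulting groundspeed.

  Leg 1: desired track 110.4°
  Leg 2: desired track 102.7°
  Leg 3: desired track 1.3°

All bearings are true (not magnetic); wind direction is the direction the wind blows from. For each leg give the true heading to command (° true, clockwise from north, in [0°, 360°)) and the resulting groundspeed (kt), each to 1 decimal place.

Leg 1: desired track 110.4°; wind correction +0.3° → command heading 110.7°, groundspeed 81.2 kt
Leg 2: desired track 102.7°; wind correction +1.8° → command heading 104.5°, groundspeed 81.4 kt
Leg 3: desired track 1.3°; wind correction +10.3° → command heading 11.6°, groundspeed 105.5 kt

Leg 1: heading=110.7°, groundspeed=81.2 kt
Leg 2: heading=104.5°, groundspeed=81.4 kt
Leg 3: heading=11.6°, groundspeed=105.5 kt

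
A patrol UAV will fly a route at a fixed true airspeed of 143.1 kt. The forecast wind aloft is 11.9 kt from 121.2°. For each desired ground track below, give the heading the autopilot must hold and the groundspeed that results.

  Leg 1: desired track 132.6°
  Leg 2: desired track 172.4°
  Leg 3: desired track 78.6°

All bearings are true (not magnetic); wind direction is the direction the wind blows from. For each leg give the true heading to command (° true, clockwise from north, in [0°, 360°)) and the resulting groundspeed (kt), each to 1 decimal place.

Leg 1: desired track 132.6°; wind correction -0.9° → command heading 131.7°, groundspeed 131.4 kt
Leg 2: desired track 172.4°; wind correction -3.7° → command heading 168.7°, groundspeed 135.3 kt
Leg 3: desired track 78.6°; wind correction +3.2° → command heading 81.8°, groundspeed 134.1 kt

Leg 1: heading=131.7°, groundspeed=131.4 kt
Leg 2: heading=168.7°, groundspeed=135.3 kt
Leg 3: heading=81.8°, groundspeed=134.1 kt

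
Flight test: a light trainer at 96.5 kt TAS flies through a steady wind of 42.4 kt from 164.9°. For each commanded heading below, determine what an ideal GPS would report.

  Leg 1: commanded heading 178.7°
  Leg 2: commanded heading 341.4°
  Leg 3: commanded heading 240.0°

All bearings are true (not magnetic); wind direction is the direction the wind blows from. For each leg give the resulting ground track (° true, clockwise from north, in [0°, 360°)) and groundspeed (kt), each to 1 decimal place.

Leg 1: track=189.1°, groundspeed=56.2 kt
Leg 2: track=342.5°, groundspeed=138.8 kt
Leg 3: track=265.6°, groundspeed=94.9 kt

Leg 1: heading 178.7°; drift +10.4° → track 189.1°, groundspeed 56.2 kt
Leg 2: heading 341.4°; drift +1.1° → track 342.5°, groundspeed 138.8 kt
Leg 3: heading 240.0°; drift +25.6° → track 265.6°, groundspeed 94.9 kt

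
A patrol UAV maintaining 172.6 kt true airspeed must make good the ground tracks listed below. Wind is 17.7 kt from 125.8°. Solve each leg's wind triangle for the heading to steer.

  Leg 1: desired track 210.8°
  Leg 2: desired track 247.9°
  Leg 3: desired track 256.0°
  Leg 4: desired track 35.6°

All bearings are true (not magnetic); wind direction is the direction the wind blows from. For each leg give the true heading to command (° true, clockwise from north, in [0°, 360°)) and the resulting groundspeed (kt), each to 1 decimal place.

Leg 1: desired track 210.8°; wind correction -5.9° → command heading 204.9°, groundspeed 170.2 kt
Leg 2: desired track 247.9°; wind correction -5.0° → command heading 242.9°, groundspeed 181.4 kt
Leg 3: desired track 256.0°; wind correction -4.5° → command heading 251.5°, groundspeed 183.5 kt
Leg 4: desired track 35.6°; wind correction +5.9° → command heading 41.5°, groundspeed 171.8 kt

Leg 1: heading=204.9°, groundspeed=170.2 kt
Leg 2: heading=242.9°, groundspeed=181.4 kt
Leg 3: heading=251.5°, groundspeed=183.5 kt
Leg 4: heading=41.5°, groundspeed=171.8 kt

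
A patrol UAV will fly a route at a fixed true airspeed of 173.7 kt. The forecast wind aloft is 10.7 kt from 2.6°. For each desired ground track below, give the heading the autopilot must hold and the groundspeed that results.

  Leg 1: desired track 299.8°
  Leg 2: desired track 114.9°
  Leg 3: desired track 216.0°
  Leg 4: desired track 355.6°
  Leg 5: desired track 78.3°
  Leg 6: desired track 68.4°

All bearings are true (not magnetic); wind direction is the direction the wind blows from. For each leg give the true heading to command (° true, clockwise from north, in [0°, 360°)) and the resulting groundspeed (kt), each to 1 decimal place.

Leg 1: heading=302.9°, groundspeed=168.5 kt
Leg 2: heading=111.6°, groundspeed=177.5 kt
Leg 3: heading=217.9°, groundspeed=182.5 kt
Leg 4: heading=356.0°, groundspeed=163.1 kt
Leg 5: heading=74.9°, groundspeed=170.7 kt
Leg 6: heading=65.2°, groundspeed=169.0 kt

Leg 1: desired track 299.8°; wind correction +3.1° → command heading 302.9°, groundspeed 168.5 kt
Leg 2: desired track 114.9°; wind correction -3.3° → command heading 111.6°, groundspeed 177.5 kt
Leg 3: desired track 216.0°; wind correction +1.9° → command heading 217.9°, groundspeed 182.5 kt
Leg 4: desired track 355.6°; wind correction +0.4° → command heading 356.0°, groundspeed 163.1 kt
Leg 5: desired track 78.3°; wind correction -3.4° → command heading 74.9°, groundspeed 170.7 kt
Leg 6: desired track 68.4°; wind correction -3.2° → command heading 65.2°, groundspeed 169.0 kt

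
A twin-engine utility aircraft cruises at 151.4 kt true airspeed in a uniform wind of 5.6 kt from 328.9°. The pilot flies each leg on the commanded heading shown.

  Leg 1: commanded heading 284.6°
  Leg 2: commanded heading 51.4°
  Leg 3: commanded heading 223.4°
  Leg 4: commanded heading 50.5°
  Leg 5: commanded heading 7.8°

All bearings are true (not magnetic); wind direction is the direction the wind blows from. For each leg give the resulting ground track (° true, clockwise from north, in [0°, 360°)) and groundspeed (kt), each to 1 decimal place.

Leg 1: track=283.1°, groundspeed=147.4 kt
Leg 2: track=53.5°, groundspeed=150.8 kt
Leg 3: track=221.4°, groundspeed=153.0 kt
Leg 4: track=52.6°, groundspeed=150.7 kt
Leg 5: track=9.2°, groundspeed=147.1 kt

Leg 1: heading 284.6°; drift -1.5° → track 283.1°, groundspeed 147.4 kt
Leg 2: heading 51.4°; drift +2.1° → track 53.5°, groundspeed 150.8 kt
Leg 3: heading 223.4°; drift -2.0° → track 221.4°, groundspeed 153.0 kt
Leg 4: heading 50.5°; drift +2.1° → track 52.6°, groundspeed 150.7 kt
Leg 5: heading 7.8°; drift +1.4° → track 9.2°, groundspeed 147.1 kt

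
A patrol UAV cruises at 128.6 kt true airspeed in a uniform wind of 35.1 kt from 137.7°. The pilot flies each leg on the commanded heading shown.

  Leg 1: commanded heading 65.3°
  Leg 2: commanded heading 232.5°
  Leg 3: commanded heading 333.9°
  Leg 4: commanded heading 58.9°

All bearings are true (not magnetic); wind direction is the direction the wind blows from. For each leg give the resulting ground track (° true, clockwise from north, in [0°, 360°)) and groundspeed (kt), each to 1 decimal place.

Leg 1: heading 65.3°; drift -15.8° → track 49.5°, groundspeed 122.6 kt
Leg 2: heading 232.5°; drift +14.9° → track 247.4°, groundspeed 136.1 kt
Leg 3: heading 333.9°; drift -3.5° → track 330.4°, groundspeed 162.6 kt
Leg 4: heading 58.9°; drift -15.8° → track 43.1°, groundspeed 126.6 kt

Leg 1: track=49.5°, groundspeed=122.6 kt
Leg 2: track=247.4°, groundspeed=136.1 kt
Leg 3: track=330.4°, groundspeed=162.6 kt
Leg 4: track=43.1°, groundspeed=126.6 kt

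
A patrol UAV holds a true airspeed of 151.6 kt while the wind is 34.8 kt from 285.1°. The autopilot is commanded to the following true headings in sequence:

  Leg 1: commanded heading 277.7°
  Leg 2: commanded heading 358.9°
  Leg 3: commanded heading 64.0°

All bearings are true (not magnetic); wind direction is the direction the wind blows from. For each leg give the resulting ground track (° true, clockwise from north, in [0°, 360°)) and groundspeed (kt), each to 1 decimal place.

Leg 1: track=275.5°, groundspeed=117.2 kt
Leg 2: track=12.2°, groundspeed=145.8 kt
Leg 3: track=71.3°, groundspeed=179.3 kt

Leg 1: heading 277.7°; drift -2.2° → track 275.5°, groundspeed 117.2 kt
Leg 2: heading 358.9°; drift +13.3° → track 12.2°, groundspeed 145.8 kt
Leg 3: heading 64.0°; drift +7.3° → track 71.3°, groundspeed 179.3 kt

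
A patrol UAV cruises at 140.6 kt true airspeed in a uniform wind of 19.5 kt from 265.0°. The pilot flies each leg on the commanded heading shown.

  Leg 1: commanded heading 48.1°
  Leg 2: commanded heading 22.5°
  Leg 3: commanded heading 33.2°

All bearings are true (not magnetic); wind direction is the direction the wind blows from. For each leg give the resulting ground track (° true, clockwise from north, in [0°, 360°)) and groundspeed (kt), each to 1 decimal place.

Leg 1: heading 48.1°; drift +4.3° → track 52.4°, groundspeed 156.6 kt
Leg 2: heading 22.5°; drift +6.6° → track 29.1°, groundspeed 150.6 kt
Leg 3: heading 33.2°; drift +5.7° → track 38.9°, groundspeed 153.4 kt

Leg 1: track=52.4°, groundspeed=156.6 kt
Leg 2: track=29.1°, groundspeed=150.6 kt
Leg 3: track=38.9°, groundspeed=153.4 kt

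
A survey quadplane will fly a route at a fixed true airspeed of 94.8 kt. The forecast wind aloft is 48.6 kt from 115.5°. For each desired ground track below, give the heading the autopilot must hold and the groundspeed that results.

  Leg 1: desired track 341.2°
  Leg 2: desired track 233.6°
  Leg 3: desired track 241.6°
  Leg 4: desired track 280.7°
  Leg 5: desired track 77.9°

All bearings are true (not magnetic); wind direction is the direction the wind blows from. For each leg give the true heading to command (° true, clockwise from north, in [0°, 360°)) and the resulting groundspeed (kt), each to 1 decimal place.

Leg 1: desired track 341.2°; wind correction +21.5° → command heading 2.7°, groundspeed 122.1 kt
Leg 2: desired track 233.6°; wind correction -26.9° → command heading 206.7°, groundspeed 107.4 kt
Leg 3: desired track 241.6°; wind correction -24.5° → command heading 217.1°, groundspeed 114.9 kt
Leg 4: desired track 280.7°; wind correction -7.5° → command heading 273.2°, groundspeed 141.0 kt
Leg 5: desired track 77.9°; wind correction +18.2° → command heading 96.1°, groundspeed 51.5 kt

Leg 1: heading=2.7°, groundspeed=122.1 kt
Leg 2: heading=206.7°, groundspeed=107.4 kt
Leg 3: heading=217.1°, groundspeed=114.9 kt
Leg 4: heading=273.2°, groundspeed=141.0 kt
Leg 5: heading=96.1°, groundspeed=51.5 kt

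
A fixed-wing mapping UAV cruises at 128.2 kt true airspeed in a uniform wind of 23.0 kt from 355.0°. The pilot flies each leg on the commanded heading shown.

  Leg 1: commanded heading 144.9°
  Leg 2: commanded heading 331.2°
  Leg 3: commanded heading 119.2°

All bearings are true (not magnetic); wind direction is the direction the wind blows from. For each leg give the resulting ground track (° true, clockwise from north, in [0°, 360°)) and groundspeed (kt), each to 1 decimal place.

Leg 1: heading 144.9°; drift +4.5° → track 149.4°, groundspeed 148.5 kt
Leg 2: heading 331.2°; drift -5.0° → track 326.2°, groundspeed 107.6 kt
Leg 3: heading 119.2°; drift +7.7° → track 126.9°, groundspeed 142.4 kt

Leg 1: track=149.4°, groundspeed=148.5 kt
Leg 2: track=326.2°, groundspeed=107.6 kt
Leg 3: track=126.9°, groundspeed=142.4 kt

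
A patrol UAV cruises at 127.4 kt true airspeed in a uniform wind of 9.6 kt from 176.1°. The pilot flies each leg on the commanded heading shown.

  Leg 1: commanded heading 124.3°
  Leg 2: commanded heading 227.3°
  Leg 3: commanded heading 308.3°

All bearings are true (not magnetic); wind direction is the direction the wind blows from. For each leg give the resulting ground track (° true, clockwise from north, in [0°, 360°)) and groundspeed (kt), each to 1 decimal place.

Leg 1: heading 124.3°; drift -3.6° → track 120.7°, groundspeed 121.7 kt
Leg 2: heading 227.3°; drift +3.5° → track 230.8°, groundspeed 121.6 kt
Leg 3: heading 308.3°; drift +3.0° → track 311.3°, groundspeed 134.0 kt

Leg 1: track=120.7°, groundspeed=121.7 kt
Leg 2: track=230.8°, groundspeed=121.6 kt
Leg 3: track=311.3°, groundspeed=134.0 kt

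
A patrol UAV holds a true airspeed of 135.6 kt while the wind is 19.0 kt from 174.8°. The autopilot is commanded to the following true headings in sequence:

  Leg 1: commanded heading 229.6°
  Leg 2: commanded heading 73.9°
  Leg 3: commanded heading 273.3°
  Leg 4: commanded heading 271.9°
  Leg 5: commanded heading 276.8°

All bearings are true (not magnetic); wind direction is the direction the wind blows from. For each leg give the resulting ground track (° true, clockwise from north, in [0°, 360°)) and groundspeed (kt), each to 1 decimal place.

Leg 1: heading 229.6°; drift +7.1° → track 236.7°, groundspeed 125.6 kt
Leg 2: heading 73.9°; drift -7.6° → track 66.3°, groundspeed 140.4 kt
Leg 3: heading 273.3°; drift +7.7° → track 281.0°, groundspeed 139.7 kt
Leg 4: heading 271.9°; drift +7.8° → track 279.7°, groundspeed 139.2 kt
Leg 5: heading 276.8°; drift +7.6° → track 284.4°, groundspeed 140.8 kt

Leg 1: track=236.7°, groundspeed=125.6 kt
Leg 2: track=66.3°, groundspeed=140.4 kt
Leg 3: track=281.0°, groundspeed=139.7 kt
Leg 4: track=279.7°, groundspeed=139.2 kt
Leg 5: track=284.4°, groundspeed=140.8 kt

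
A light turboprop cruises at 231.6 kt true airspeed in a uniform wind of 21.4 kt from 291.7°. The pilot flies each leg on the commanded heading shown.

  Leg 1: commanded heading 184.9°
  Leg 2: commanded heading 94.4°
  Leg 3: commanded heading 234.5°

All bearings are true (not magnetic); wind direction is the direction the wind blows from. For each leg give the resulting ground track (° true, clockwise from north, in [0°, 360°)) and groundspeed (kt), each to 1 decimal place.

Leg 1: heading 184.9°; drift -4.9° → track 180.0°, groundspeed 238.7 kt
Leg 2: heading 94.4°; drift +1.4° → track 95.8°, groundspeed 252.1 kt
Leg 3: heading 234.5°; drift -4.7° → track 229.8°, groundspeed 220.7 kt

Leg 1: track=180.0°, groundspeed=238.7 kt
Leg 2: track=95.8°, groundspeed=252.1 kt
Leg 3: track=229.8°, groundspeed=220.7 kt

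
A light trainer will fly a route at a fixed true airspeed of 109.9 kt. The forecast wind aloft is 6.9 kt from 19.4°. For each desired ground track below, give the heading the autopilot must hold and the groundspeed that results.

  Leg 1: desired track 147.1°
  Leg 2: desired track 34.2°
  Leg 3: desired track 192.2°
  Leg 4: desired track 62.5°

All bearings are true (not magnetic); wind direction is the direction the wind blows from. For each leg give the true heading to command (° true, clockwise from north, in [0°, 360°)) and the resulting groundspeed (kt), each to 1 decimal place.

Leg 1: desired track 147.1°; wind correction -2.8° → command heading 144.3°, groundspeed 114.0 kt
Leg 2: desired track 34.2°; wind correction -0.9° → command heading 33.3°, groundspeed 103.2 kt
Leg 3: desired track 192.2°; wind correction -0.5° → command heading 191.7°, groundspeed 116.7 kt
Leg 4: desired track 62.5°; wind correction -2.5° → command heading 60.0°, groundspeed 104.8 kt

Leg 1: heading=144.3°, groundspeed=114.0 kt
Leg 2: heading=33.3°, groundspeed=103.2 kt
Leg 3: heading=191.7°, groundspeed=116.7 kt
Leg 4: heading=60.0°, groundspeed=104.8 kt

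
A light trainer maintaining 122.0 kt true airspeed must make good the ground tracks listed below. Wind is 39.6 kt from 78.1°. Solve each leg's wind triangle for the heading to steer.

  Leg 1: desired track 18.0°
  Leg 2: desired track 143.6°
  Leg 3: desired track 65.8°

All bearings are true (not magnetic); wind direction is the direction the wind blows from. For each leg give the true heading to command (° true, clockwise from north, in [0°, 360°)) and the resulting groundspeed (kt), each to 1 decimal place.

Leg 1: desired track 18.0°; wind correction +16.3° → command heading 34.3°, groundspeed 97.3 kt
Leg 2: desired track 143.6°; wind correction -17.2° → command heading 126.4°, groundspeed 100.1 kt
Leg 3: desired track 65.8°; wind correction +4.0° → command heading 69.8°, groundspeed 83.0 kt

Leg 1: heading=34.3°, groundspeed=97.3 kt
Leg 2: heading=126.4°, groundspeed=100.1 kt
Leg 3: heading=69.8°, groundspeed=83.0 kt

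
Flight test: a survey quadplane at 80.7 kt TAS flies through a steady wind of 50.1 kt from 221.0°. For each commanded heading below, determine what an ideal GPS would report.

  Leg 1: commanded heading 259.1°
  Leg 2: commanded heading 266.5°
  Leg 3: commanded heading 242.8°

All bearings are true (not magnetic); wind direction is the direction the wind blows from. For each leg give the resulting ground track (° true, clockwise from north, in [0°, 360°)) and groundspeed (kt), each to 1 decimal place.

Leg 1: heading 259.1°; drift +36.8° → track 295.9°, groundspeed 51.6 kt
Leg 2: heading 266.5°; drift +38.1° → track 304.6°, groundspeed 57.9 kt
Leg 3: heading 242.8°; drift +28.6° → track 271.4°, groundspeed 38.9 kt

Leg 1: track=295.9°, groundspeed=51.6 kt
Leg 2: track=304.6°, groundspeed=57.9 kt
Leg 3: track=271.4°, groundspeed=38.9 kt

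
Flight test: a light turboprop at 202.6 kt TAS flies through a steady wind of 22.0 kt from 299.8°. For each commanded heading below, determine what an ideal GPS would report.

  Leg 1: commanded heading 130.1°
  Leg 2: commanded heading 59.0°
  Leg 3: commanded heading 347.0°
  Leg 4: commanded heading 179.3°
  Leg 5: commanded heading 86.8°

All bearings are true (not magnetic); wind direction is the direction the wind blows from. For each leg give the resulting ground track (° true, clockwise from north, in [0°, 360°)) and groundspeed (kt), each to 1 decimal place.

Leg 1: track=129.1°, groundspeed=224.3 kt
Leg 2: track=64.1°, groundspeed=214.2 kt
Leg 3: track=351.9°, groundspeed=188.3 kt
Leg 4: track=174.2°, groundspeed=214.6 kt
Leg 5: track=89.9°, groundspeed=221.4 kt

Leg 1: heading 130.1°; drift -1.0° → track 129.1°, groundspeed 224.3 kt
Leg 2: heading 59.0°; drift +5.1° → track 64.1°, groundspeed 214.2 kt
Leg 3: heading 347.0°; drift +4.9° → track 351.9°, groundspeed 188.3 kt
Leg 4: heading 179.3°; drift -5.1° → track 174.2°, groundspeed 214.6 kt
Leg 5: heading 86.8°; drift +3.1° → track 89.9°, groundspeed 221.4 kt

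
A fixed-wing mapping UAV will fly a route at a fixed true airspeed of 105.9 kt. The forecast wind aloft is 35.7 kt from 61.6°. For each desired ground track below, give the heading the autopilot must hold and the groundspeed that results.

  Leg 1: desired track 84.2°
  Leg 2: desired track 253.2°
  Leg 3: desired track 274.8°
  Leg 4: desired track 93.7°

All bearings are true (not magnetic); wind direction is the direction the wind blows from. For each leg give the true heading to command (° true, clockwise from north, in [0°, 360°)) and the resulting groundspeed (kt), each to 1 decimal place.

Leg 1: desired track 84.2°; wind correction -7.4° → command heading 76.8°, groundspeed 72.0 kt
Leg 2: desired track 253.2°; wind correction +3.9° → command heading 257.1°, groundspeed 140.6 kt
Leg 3: desired track 274.8°; wind correction +10.6° → command heading 285.4°, groundspeed 134.0 kt
Leg 4: desired track 93.7°; wind correction -10.3° → command heading 83.4°, groundspeed 73.9 kt

Leg 1: heading=76.8°, groundspeed=72.0 kt
Leg 2: heading=257.1°, groundspeed=140.6 kt
Leg 3: heading=285.4°, groundspeed=134.0 kt
Leg 4: heading=83.4°, groundspeed=73.9 kt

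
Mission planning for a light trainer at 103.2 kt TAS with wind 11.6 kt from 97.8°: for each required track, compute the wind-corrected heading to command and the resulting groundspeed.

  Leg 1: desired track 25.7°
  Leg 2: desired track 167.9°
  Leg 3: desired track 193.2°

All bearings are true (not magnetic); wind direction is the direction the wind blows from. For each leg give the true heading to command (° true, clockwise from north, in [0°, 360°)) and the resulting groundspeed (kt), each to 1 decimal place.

Leg 1: desired track 25.7°; wind correction +6.1° → command heading 31.8°, groundspeed 99.0 kt
Leg 2: desired track 167.9°; wind correction -6.1° → command heading 161.8°, groundspeed 98.7 kt
Leg 3: desired track 193.2°; wind correction -6.4° → command heading 186.8°, groundspeed 103.6 kt

Leg 1: heading=31.8°, groundspeed=99.0 kt
Leg 2: heading=161.8°, groundspeed=98.7 kt
Leg 3: heading=186.8°, groundspeed=103.6 kt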